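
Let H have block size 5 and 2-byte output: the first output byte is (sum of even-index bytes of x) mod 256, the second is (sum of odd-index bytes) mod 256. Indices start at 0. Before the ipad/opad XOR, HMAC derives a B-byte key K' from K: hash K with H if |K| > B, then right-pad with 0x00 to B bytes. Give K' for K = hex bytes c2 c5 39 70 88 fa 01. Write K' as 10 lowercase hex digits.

842f000000

|K| = 7 > B = 5, so first hash the key.
H(K): even-index sum = 388 mod 256 = 132; odd-index sum = 559 mod 256 = 47 → 84 2f.
Zero-pad H(K) = 84 2f to 5 bytes: K' = 84 2f 00 00 00.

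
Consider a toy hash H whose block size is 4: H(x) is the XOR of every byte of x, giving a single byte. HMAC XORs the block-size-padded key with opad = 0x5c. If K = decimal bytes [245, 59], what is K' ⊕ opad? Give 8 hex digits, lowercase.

Key decimal bytes [245, 59] = f5 3b is 2 bytes ≤ B = 4; zero-pad to 4 bytes: K' = f5 3b 00 00.
XOR each byte with 0x5c: f5⊕5c=a9, 3b⊕5c=67, 00⊕5c=5c, 00⊕5c=5c.

a9675c5c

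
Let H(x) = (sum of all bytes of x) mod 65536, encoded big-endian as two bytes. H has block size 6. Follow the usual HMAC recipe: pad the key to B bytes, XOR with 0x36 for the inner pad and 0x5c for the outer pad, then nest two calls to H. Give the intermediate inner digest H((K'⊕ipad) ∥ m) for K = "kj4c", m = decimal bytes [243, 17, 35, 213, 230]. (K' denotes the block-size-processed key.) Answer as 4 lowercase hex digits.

Key "kj4c" = 6b 6a 34 63 is 4 bytes ≤ B = 6; zero-pad to 6 bytes: K' = 6b 6a 34 63 00 00.
K' ⊕ ipad = 5d 5c 02 55 36 36.
Inner input = 5d 5c 02 55 36 36 ∥ f3 11 23 d5 e6.
Inner hash: sum = 93+92+2+85+54+54+243+17+35+213+230 = 1118 → 04 5e.

045e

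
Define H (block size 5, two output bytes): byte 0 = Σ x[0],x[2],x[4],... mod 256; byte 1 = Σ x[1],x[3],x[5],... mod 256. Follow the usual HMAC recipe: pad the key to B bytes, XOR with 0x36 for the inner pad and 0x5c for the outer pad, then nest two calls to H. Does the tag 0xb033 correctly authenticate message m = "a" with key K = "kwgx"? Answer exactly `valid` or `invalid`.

invalid

Key "kwgx" = 6b 77 67 78 is 4 bytes ≤ B = 5; zero-pad to 5 bytes: K' = 6b 77 67 78 00.
K' ⊕ ipad = 5d 41 51 4e 36; K' ⊕ opad = 37 2b 3b 24 5c.
Inner hash: even-index sum = 228 mod 256 = 228; odd-index sum = 240 mod 256 = 240 → e4 f0.
Outer hash (recomputed tag): even-index sum = 446 mod 256 = 190; odd-index sum = 307 mod 256 = 51 → be 33.
Recomputed tag = be33; claimed = b033 → mismatch.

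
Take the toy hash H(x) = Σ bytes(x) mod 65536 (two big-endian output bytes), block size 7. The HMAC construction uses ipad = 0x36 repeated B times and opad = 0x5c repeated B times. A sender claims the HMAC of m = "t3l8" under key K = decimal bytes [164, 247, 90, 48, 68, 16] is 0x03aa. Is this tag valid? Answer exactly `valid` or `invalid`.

Key decimal bytes [164, 247, 90, 48, 68, 16] = a4 f7 5a 30 44 10 is 6 bytes ≤ B = 7; zero-pad to 7 bytes: K' = a4 f7 5a 30 44 10 00.
K' ⊕ ipad = 92 c1 6c 06 72 26 36; K' ⊕ opad = f8 ab 06 6c 18 4c 5c.
Inner hash: sum = 146+193+108+6+114+38+54+116+51+108+56 = 990 → 03 de.
Outer hash (recomputed tag): sum = 248+171+6+108+24+76+92+3+222 = 950 → 03 b6.
Recomputed tag = 03b6; claimed = 03aa → mismatch.

invalid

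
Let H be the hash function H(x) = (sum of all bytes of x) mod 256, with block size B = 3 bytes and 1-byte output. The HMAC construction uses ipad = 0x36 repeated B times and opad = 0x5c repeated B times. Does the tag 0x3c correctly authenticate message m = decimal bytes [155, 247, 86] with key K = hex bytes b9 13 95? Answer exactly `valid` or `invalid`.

Key hex bytes b9 13 95 is exactly B = 3 bytes: K' = b9 13 95.
K' ⊕ ipad = 8f 25 a3; K' ⊕ opad = e5 4f c9.
Inner hash: sum = 143+37+163+155+247+86 = 831; mod 256 = 63 → 3f.
Outer hash (recomputed tag): sum = 229+79+201+63 = 572; mod 256 = 60 → 3c.
Recomputed tag = 3c; claimed = 3c → match.

valid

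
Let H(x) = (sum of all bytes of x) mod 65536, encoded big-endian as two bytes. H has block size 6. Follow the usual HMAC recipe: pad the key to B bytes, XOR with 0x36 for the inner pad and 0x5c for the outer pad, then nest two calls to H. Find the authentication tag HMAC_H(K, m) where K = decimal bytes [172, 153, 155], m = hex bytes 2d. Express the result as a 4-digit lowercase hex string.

0457

Key decimal bytes [172, 153, 155] = ac 99 9b is 3 bytes ≤ B = 6; zero-pad to 6 bytes: K' = ac 99 9b 00 00 00.
K' ⊕ ipad = 9a af ad 36 36 36.  K' ⊕ opad = f0 c5 c7 5c 5c 5c.
Inner input = (K'⊕ipad) ∥ m = 9a af ad 36 36 36 ∥ 2d.
Inner hash: sum = 154+175+173+54+54+54+45 = 709 → 02 c5.
Outer input = (K'⊕opad) ∥ inner = f0 c5 c7 5c 5c 5c ∥ 02 c5.
Outer hash (tag): sum = 240+197+199+92+92+92+2+197 = 1111 → 04 57.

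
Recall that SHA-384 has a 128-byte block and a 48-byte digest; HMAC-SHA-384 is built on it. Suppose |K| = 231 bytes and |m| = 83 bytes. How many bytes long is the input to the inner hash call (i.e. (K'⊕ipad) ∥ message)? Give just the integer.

211

Key is 231 > 128 bytes, so it is hashed to 48 bytes then zero-padded to 128: |K'| = 128.
Inner input = (K'⊕ipad) ∥ m → 128 + 83 = 211 bytes.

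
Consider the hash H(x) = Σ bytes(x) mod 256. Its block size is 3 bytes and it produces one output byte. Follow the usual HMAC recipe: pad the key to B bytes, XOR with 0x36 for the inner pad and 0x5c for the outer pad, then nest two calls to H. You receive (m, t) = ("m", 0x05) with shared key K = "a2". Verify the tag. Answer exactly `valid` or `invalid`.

Key "a2" = 61 32 is 2 bytes ≤ B = 3; zero-pad to 3 bytes: K' = 61 32 00.
K' ⊕ ipad = 57 04 36; K' ⊕ opad = 3d 6e 5c.
Inner hash: sum = 87+4+54+109 = 254 → fe.
Outer hash (recomputed tag): sum = 61+110+92+254 = 517; mod 256 = 5 → 05.
Recomputed tag = 05; claimed = 05 → match.

valid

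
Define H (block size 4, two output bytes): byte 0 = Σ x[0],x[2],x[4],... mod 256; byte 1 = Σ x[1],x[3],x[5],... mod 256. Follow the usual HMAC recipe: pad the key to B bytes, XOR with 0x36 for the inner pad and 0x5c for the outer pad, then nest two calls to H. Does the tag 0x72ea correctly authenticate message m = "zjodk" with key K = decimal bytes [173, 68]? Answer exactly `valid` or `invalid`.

valid

Key decimal bytes [173, 68] = ad 44 is 2 bytes ≤ B = 4; zero-pad to 4 bytes: K' = ad 44 00 00.
K' ⊕ ipad = 9b 72 36 36; K' ⊕ opad = f1 18 5c 5c.
Inner hash: even-index sum = 549 mod 256 = 37; odd-index sum = 374 mod 256 = 118 → 25 76.
Outer hash (recomputed tag): even-index sum = 370 mod 256 = 114; odd-index sum = 234 mod 256 = 234 → 72 ea.
Recomputed tag = 72ea; claimed = 72ea → match.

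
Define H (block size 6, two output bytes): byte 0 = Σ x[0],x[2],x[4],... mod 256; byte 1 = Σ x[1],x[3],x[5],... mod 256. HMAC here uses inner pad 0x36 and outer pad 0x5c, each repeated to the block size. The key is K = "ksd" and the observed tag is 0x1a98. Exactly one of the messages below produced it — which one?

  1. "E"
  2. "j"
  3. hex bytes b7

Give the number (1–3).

Key "ksd" = 6b 73 64 is 3 bytes ≤ B = 6; zero-pad to 6 bytes: K' = 6b 73 64 00 00 00.
K' ⊕ ipad = 5d 45 52 36 36 36; K' ⊕ opad = 37 2f 38 5c 5c 5c.
m1: inner = H(5d 45 52 36 36 36 45) = 2a b1; tag = H(37 2f 38 5c 5c 5c 2a b1) = f598
m2: inner = H(5d 45 52 36 36 36 6a) = 4f b1; tag = H(37 2f 38 5c 5c 5c 4f b1) = 1a98 ← matches
m3: inner = H(5d 45 52 36 36 36 b7) = 9c b1; tag = H(37 2f 38 5c 5c 5c 9c b1) = 6798

2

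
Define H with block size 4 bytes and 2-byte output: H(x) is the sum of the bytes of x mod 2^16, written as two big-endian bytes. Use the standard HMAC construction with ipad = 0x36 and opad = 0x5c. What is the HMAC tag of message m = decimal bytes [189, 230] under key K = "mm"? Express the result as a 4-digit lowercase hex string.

Key "mm" = 6d 6d is 2 bytes ≤ B = 4; zero-pad to 4 bytes: K' = 6d 6d 00 00.
K' ⊕ ipad = 5b 5b 36 36.  K' ⊕ opad = 31 31 5c 5c.
Inner input = (K'⊕ipad) ∥ m = 5b 5b 36 36 ∥ bd e6.
Inner hash: sum = 91+91+54+54+189+230 = 709 → 02 c5.
Outer input = (K'⊕opad) ∥ inner = 31 31 5c 5c ∥ 02 c5.
Outer hash (tag): sum = 49+49+92+92+2+197 = 481 → 01 e1.

01e1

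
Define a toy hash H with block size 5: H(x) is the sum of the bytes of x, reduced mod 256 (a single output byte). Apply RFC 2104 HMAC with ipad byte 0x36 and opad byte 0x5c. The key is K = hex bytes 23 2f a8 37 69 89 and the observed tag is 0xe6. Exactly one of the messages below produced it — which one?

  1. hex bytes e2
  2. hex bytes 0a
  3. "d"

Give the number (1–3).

Key hex bytes 23 2f a8 37 69 89 is 6 bytes > B = 5, so hash it first: H(key) = 23, then zero-pad to 5 bytes: K' = 23 00 00 00 00.
K' ⊕ ipad = 15 36 36 36 36; K' ⊕ opad = 7f 5c 5c 5c 5c.
m1: inner = H(15 36 36 36 36 e2) = cf; tag = H(7f 5c 5c 5c 5c cf) = be
m2: inner = H(15 36 36 36 36 0a) = f7; tag = H(7f 5c 5c 5c 5c f7) = e6 ← matches
m3: inner = H(15 36 36 36 36 64) = 51; tag = H(7f 5c 5c 5c 5c 51) = 40

2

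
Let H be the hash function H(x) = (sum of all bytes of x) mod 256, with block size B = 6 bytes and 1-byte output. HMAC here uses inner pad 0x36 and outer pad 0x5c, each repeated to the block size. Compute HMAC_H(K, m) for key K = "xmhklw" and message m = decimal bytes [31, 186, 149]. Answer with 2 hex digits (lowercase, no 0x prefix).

88

Key "xmhklw" = 78 6d 68 6b 6c 77 is exactly B = 6 bytes: K' = 78 6d 68 6b 6c 77.
K' ⊕ ipad = 4e 5b 5e 5d 5a 41.  K' ⊕ opad = 24 31 34 37 30 2b.
Inner input = (K'⊕ipad) ∥ m = 4e 5b 5e 5d 5a 41 ∥ 1f ba 95.
Inner hash: sum = 78+91+94+93+90+65+31+186+149 = 877; mod 256 = 109 → 6d.
Outer input = (K'⊕opad) ∥ inner = 24 31 34 37 30 2b ∥ 6d.
Outer hash (tag): sum = 36+49+52+55+48+43+109 = 392; mod 256 = 136 → 88.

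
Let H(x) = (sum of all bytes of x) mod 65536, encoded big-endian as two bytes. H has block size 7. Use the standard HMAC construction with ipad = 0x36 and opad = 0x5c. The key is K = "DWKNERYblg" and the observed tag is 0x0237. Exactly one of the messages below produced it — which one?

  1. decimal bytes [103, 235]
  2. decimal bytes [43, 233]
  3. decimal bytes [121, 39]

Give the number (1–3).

1

Key "DWKNERYblg" = 44 57 4b 4e 45 52 59 62 6c 67 is 10 bytes > B = 7, so hash it first: H(key) = 03 59, then zero-pad to 7 bytes: K' = 03 59 00 00 00 00 00.
K' ⊕ ipad = 35 6f 36 36 36 36 36; K' ⊕ opad = 5f 05 5c 5c 5c 5c 5c.
m1: inner = H(35 6f 36 36 36 36 36 67 eb) = 03 04; tag = H(5f 05 5c 5c 5c 5c 5c 03 04) = 0237 ← matches
m2: inner = H(35 6f 36 36 36 36 36 2b e9) = 02 c6; tag = H(5f 05 5c 5c 5c 5c 5c 02 c6) = 02f8
m3: inner = H(35 6f 36 36 36 36 36 79 27) = 02 52; tag = H(5f 05 5c 5c 5c 5c 5c 02 52) = 0284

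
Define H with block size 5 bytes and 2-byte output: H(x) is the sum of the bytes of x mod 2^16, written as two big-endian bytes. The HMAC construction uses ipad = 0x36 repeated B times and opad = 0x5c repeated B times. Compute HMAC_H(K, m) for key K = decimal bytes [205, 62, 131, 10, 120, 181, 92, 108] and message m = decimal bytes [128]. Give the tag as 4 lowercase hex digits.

Key decimal bytes [205, 62, 131, 10, 120, 181, 92, 108] = cd 3e 83 0a 78 b5 5c 6c is 8 bytes > B = 5, so hash it first: H(key) = 03 8d, then zero-pad to 5 bytes: K' = 03 8d 00 00 00.
K' ⊕ ipad = 35 bb 36 36 36.  K' ⊕ opad = 5f d1 5c 5c 5c.
Inner input = (K'⊕ipad) ∥ m = 35 bb 36 36 36 ∥ 80.
Inner hash: sum = 53+187+54+54+54+128 = 530 → 02 12.
Outer input = (K'⊕opad) ∥ inner = 5f d1 5c 5c 5c ∥ 02 12.
Outer hash (tag): sum = 95+209+92+92+92+2+18 = 600 → 02 58.

0258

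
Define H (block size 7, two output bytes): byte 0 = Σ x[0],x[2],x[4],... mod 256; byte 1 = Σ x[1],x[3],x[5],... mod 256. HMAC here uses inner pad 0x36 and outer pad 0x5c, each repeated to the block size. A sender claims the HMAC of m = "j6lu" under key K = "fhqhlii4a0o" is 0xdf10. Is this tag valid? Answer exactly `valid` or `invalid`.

Key "fhqhlii4a0o" = 66 68 71 68 6c 69 69 34 61 30 6f is 11 bytes > B = 7, so hash it first: H(key) = 7c 9d, then zero-pad to 7 bytes: K' = 7c 9d 00 00 00 00 00.
K' ⊕ ipad = 4a ab 36 36 36 36 36; K' ⊕ opad = 20 c1 5c 5c 5c 5c 5c.
Inner hash: even-index sum = 407 mod 256 = 151; odd-index sum = 493 mod 256 = 237 → 97 ed.
Outer hash (recomputed tag): even-index sum = 545 mod 256 = 33; odd-index sum = 528 mod 256 = 16 → 21 10.
Recomputed tag = 2110; claimed = df10 → mismatch.

invalid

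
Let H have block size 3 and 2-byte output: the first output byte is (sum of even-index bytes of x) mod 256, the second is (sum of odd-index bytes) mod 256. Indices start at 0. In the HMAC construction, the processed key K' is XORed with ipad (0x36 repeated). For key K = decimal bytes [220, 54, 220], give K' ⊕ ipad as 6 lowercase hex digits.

Key decimal bytes [220, 54, 220] = dc 36 dc is exactly B = 3 bytes: K' = dc 36 dc.
XOR each byte with 0x36: dc⊕36=ea, 36⊕36=00, dc⊕36=ea.

ea00ea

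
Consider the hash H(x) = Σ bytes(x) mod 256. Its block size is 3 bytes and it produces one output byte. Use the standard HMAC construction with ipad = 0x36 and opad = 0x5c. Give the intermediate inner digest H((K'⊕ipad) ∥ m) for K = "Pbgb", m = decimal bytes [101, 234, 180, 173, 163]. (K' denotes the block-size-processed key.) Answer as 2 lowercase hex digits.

0c

Key "Pbgb" = 50 62 67 62 is 4 bytes > B = 3, so hash it first: H(key) = 7b, then zero-pad to 3 bytes: K' = 7b 00 00.
K' ⊕ ipad = 4d 36 36.
Inner input = 4d 36 36 ∥ 65 ea b4 ad a3.
Inner hash: sum = 77+54+54+101+234+180+173+163 = 1036; mod 256 = 12 → 0c.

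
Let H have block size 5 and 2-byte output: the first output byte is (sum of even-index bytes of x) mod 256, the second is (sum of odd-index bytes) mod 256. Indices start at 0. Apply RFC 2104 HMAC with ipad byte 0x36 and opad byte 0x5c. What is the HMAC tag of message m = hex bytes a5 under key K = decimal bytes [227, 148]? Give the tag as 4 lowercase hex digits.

f465

Key decimal bytes [227, 148] = e3 94 is 2 bytes ≤ B = 5; zero-pad to 5 bytes: K' = e3 94 00 00 00.
K' ⊕ ipad = d5 a2 36 36 36.  K' ⊕ opad = bf c8 5c 5c 5c.
Inner input = (K'⊕ipad) ∥ m = d5 a2 36 36 36 ∥ a5.
Inner hash: even-index sum = 321 mod 256 = 65; odd-index sum = 381 mod 256 = 125 → 41 7d.
Outer input = (K'⊕opad) ∥ inner = bf c8 5c 5c 5c ∥ 41 7d.
Outer hash (tag): even-index sum = 500 mod 256 = 244; odd-index sum = 357 mod 256 = 101 → f4 65.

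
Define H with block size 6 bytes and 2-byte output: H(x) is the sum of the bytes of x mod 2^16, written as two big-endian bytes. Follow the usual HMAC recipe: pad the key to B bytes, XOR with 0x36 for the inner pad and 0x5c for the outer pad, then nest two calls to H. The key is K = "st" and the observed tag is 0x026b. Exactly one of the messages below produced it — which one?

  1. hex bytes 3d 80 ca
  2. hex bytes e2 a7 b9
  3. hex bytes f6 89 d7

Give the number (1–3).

Key "st" = 73 74 is 2 bytes ≤ B = 6; zero-pad to 6 bytes: K' = 73 74 00 00 00 00.
K' ⊕ ipad = 45 42 36 36 36 36; K' ⊕ opad = 2f 28 5c 5c 5c 5c.
m1: inner = H(45 42 36 36 36 36 3d 80 ca) = 02 e6; tag = H(2f 28 5c 5c 5c 5c 02 e6) = 02af
m2: inner = H(45 42 36 36 36 36 e2 a7 b9) = 03 a1; tag = H(2f 28 5c 5c 5c 5c 03 a1) = 026b ← matches
m3: inner = H(45 42 36 36 36 36 f6 89 d7) = 03 b5; tag = H(2f 28 5c 5c 5c 5c 03 b5) = 027f

2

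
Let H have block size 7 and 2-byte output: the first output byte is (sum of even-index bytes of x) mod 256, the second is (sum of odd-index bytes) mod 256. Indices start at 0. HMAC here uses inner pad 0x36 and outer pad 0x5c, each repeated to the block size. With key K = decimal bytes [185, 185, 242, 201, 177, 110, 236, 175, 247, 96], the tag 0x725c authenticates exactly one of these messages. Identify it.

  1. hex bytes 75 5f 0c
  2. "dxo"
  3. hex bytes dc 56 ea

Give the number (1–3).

3

Key decimal bytes [185, 185, 242, 201, 177, 110, 236, 175, 247, 96] = b9 b9 f2 c9 b1 6e ec af f7 60 is 10 bytes > B = 7, so hash it first: H(key) = 3f ff, then zero-pad to 7 bytes: K' = 3f ff 00 00 00 00 00.
K' ⊕ ipad = 09 c9 36 36 36 36 36; K' ⊕ opad = 63 a3 5c 5c 5c 5c 5c.
m1: inner = H(09 c9 36 36 36 36 36 75 5f 0c) = 0a b6; tag = H(63 a3 5c 5c 5c 5c 5c 0a b6) = 2d65
m2: inner = H(09 c9 36 36 36 36 36 64 78 6f) = 23 08; tag = H(63 a3 5c 5c 5c 5c 5c 23 08) = 7f7e
m3: inner = H(09 c9 36 36 36 36 36 dc 56 ea) = 01 fb; tag = H(63 a3 5c 5c 5c 5c 5c 01 fb) = 725c ← matches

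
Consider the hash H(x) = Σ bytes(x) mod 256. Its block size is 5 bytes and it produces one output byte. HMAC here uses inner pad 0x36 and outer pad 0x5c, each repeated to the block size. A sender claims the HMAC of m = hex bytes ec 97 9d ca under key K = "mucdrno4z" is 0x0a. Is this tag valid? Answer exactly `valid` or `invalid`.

invalid

Key "mucdrno4z" = 6d 75 63 64 72 6e 6f 34 7a is 9 bytes > B = 5, so hash it first: H(key) = a6, then zero-pad to 5 bytes: K' = a6 00 00 00 00.
K' ⊕ ipad = 90 36 36 36 36; K' ⊕ opad = fa 5c 5c 5c 5c.
Inner hash: sum = 144+54+54+54+54+236+151+157+202 = 1106; mod 256 = 82 → 52.
Outer hash (recomputed tag): sum = 250+92+92+92+92+82 = 700; mod 256 = 188 → bc.
Recomputed tag = bc; claimed = 0a → mismatch.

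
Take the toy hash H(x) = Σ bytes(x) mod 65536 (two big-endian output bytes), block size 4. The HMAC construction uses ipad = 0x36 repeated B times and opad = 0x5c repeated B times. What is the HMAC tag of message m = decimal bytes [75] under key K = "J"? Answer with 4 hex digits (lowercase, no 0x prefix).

0194

Key "J" = 4a is 1 byte ≤ B = 4; zero-pad to 4 bytes: K' = 4a 00 00 00.
K' ⊕ ipad = 7c 36 36 36.  K' ⊕ opad = 16 5c 5c 5c.
Inner input = (K'⊕ipad) ∥ m = 7c 36 36 36 ∥ 4b.
Inner hash: sum = 124+54+54+54+75 = 361 → 01 69.
Outer input = (K'⊕opad) ∥ inner = 16 5c 5c 5c ∥ 01 69.
Outer hash (tag): sum = 22+92+92+92+1+105 = 404 → 01 94.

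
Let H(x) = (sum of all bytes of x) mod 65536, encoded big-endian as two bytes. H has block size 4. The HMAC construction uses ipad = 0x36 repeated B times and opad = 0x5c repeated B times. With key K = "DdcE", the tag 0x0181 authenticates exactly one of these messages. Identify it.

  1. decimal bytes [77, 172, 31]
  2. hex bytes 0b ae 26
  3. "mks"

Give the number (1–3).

3

Key "DdcE" = 44 64 63 45 is exactly B = 4 bytes: K' = 44 64 63 45.
K' ⊕ ipad = 72 52 55 73; K' ⊕ opad = 18 38 3f 19.
m1: inner = H(72 52 55 73 4d ac 1f) = 02 a4; tag = H(18 38 3f 19 02 a4) = 014e
m2: inner = H(72 52 55 73 0b ae 26) = 02 6b; tag = H(18 38 3f 19 02 6b) = 0115
m3: inner = H(72 52 55 73 6d 6b 73) = 02 d7; tag = H(18 38 3f 19 02 d7) = 0181 ← matches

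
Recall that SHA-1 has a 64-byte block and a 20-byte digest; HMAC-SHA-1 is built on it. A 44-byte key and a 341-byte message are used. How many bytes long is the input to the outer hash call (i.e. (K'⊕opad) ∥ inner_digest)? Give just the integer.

Key is 44 ≤ 64 bytes, zero-padded: |K'| = 64.
Outer input = (K'⊕opad) ∥ H(inner) → 64 + 20 = 84 bytes.

84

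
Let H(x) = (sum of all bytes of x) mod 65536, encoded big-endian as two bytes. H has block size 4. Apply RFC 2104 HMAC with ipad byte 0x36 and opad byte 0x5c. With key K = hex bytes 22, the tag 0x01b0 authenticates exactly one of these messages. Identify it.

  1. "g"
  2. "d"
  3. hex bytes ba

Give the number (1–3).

Key hex bytes 22 is 1 byte ≤ B = 4; zero-pad to 4 bytes: K' = 22 00 00 00.
K' ⊕ ipad = 14 36 36 36; K' ⊕ opad = 7e 5c 5c 5c.
m1: inner = H(14 36 36 36 67) = 01 1d; tag = H(7e 5c 5c 5c 01 1d) = 01b0 ← matches
m2: inner = H(14 36 36 36 64) = 01 1a; tag = H(7e 5c 5c 5c 01 1a) = 01ad
m3: inner = H(14 36 36 36 ba) = 01 70; tag = H(7e 5c 5c 5c 01 70) = 0203

1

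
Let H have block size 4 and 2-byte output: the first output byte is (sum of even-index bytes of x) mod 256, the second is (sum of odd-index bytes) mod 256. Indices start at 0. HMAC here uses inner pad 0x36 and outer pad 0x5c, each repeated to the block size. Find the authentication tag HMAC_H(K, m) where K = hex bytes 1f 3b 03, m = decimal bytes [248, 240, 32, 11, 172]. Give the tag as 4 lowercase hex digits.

c401

Key hex bytes 1f 3b 03 is 3 bytes ≤ B = 4; zero-pad to 4 bytes: K' = 1f 3b 03 00.
K' ⊕ ipad = 29 0d 35 36.  K' ⊕ opad = 43 67 5f 5c.
Inner input = (K'⊕ipad) ∥ m = 29 0d 35 36 ∥ f8 f0 20 0b ac.
Inner hash: even-index sum = 546 mod 256 = 34; odd-index sum = 318 mod 256 = 62 → 22 3e.
Outer input = (K'⊕opad) ∥ inner = 43 67 5f 5c ∥ 22 3e.
Outer hash (tag): even-index sum = 196 mod 256 = 196; odd-index sum = 257 mod 256 = 1 → c4 01.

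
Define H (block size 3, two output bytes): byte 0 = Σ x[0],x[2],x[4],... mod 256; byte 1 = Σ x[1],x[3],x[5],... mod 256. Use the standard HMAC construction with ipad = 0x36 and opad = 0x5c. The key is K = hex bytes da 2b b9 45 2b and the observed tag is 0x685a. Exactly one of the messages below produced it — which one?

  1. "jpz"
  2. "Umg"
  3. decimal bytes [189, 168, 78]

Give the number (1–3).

Key hex bytes da 2b b9 45 2b is 5 bytes > B = 3, so hash it first: H(key) = be 70, then zero-pad to 3 bytes: K' = be 70 00.
K' ⊕ ipad = 88 46 36; K' ⊕ opad = e2 2c 5c.
m1: inner = H(88 46 36 6a 70 7a) = 2e 2a; tag = H(e2 2c 5c 2e 2a) = 685a ← matches
m2: inner = H(88 46 36 55 6d 67) = 2b 02; tag = H(e2 2c 5c 2b 02) = 4057
m3: inner = H(88 46 36 bd a8 4e) = 66 51; tag = H(e2 2c 5c 66 51) = 8f92

1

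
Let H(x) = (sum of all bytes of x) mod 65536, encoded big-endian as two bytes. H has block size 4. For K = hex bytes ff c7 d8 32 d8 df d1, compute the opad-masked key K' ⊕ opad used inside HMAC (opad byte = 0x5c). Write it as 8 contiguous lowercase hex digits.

Key hex bytes ff c7 d8 32 d8 df d1 is 7 bytes > B = 4, so hash it first: H(key) = 05 58, then zero-pad to 4 bytes: K' = 05 58 00 00.
XOR each byte with 0x5c: 05⊕5c=59, 58⊕5c=04, 00⊕5c=5c, 00⊕5c=5c.

59045c5c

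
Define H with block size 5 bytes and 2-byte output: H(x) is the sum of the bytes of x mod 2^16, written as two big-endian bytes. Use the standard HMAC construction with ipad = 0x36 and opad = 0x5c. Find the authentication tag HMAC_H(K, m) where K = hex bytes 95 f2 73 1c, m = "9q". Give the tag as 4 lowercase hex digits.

Key hex bytes 95 f2 73 1c is 4 bytes ≤ B = 5; zero-pad to 5 bytes: K' = 95 f2 73 1c 00.
K' ⊕ ipad = a3 c4 45 2a 36.  K' ⊕ opad = c9 ae 2f 40 5c.
Inner input = (K'⊕ipad) ∥ m = a3 c4 45 2a 36 ∥ 39 71.
Inner hash: sum = 163+196+69+42+54+57+113 = 694 → 02 b6.
Outer input = (K'⊕opad) ∥ inner = c9 ae 2f 40 5c ∥ 02 b6.
Outer hash (tag): sum = 201+174+47+64+92+2+182 = 762 → 02 fa.

02fa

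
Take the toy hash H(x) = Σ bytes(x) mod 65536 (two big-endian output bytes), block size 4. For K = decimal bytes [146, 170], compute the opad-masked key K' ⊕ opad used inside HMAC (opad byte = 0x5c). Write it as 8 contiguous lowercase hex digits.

Key decimal bytes [146, 170] = 92 aa is 2 bytes ≤ B = 4; zero-pad to 4 bytes: K' = 92 aa 00 00.
XOR each byte with 0x5c: 92⊕5c=ce, aa⊕5c=f6, 00⊕5c=5c, 00⊕5c=5c.

cef65c5c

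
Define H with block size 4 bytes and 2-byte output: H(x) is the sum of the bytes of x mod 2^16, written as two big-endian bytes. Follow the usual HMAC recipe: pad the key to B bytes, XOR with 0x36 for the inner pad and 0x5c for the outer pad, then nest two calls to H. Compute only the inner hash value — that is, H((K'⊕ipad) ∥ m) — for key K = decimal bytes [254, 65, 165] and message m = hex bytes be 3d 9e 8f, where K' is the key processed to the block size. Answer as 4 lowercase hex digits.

Key decimal bytes [254, 65, 165] = fe 41 a5 is 3 bytes ≤ B = 4; zero-pad to 4 bytes: K' = fe 41 a5 00.
K' ⊕ ipad = c8 77 93 36.
Inner input = c8 77 93 36 ∥ be 3d 9e 8f.
Inner hash: sum = 200+119+147+54+190+61+158+143 = 1072 → 04 30.

0430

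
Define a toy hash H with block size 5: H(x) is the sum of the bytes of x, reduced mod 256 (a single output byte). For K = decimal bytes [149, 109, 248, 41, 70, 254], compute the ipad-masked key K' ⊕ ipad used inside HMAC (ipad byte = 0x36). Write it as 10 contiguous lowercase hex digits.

Key decimal bytes [149, 109, 248, 41, 70, 254] = 95 6d f8 29 46 fe is 6 bytes > B = 5, so hash it first: H(key) = 67, then zero-pad to 5 bytes: K' = 67 00 00 00 00.
XOR each byte with 0x36: 67⊕36=51, 00⊕36=36, 00⊕36=36, 00⊕36=36, 00⊕36=36.

5136363636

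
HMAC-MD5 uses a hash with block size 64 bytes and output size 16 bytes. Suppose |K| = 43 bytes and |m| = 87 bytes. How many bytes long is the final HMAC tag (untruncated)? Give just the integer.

The tag is one MD5 digest: 16 bytes.

16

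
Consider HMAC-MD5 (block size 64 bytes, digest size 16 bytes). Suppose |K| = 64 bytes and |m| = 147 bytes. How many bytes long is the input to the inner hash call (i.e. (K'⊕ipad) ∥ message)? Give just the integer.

211

Key is 64 ≤ 64 bytes, zero-padded: |K'| = 64.
Inner input = (K'⊕ipad) ∥ m → 64 + 147 = 211 bytes.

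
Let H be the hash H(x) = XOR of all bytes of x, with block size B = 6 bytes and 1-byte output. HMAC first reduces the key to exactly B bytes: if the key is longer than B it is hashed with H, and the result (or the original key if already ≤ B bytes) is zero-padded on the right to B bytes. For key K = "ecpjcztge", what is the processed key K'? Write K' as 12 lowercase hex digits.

730000000000

|K| = 9 > B = 6, so first hash the key.
H(K): XOR 65⊕63⊕70⊕6a⊕63⊕7a⊕74⊕67⊕65 = 73.
Zero-pad H(K) = 73 to 6 bytes: K' = 73 00 00 00 00 00.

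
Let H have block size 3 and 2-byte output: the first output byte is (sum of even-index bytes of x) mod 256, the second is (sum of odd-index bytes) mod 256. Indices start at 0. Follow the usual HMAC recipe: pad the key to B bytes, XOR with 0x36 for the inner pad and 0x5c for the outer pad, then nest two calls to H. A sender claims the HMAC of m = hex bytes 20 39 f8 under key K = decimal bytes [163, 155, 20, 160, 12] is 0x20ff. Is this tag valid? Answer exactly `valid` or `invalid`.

invalid

Key decimal bytes [163, 155, 20, 160, 12] = a3 9b 14 a0 0c is 5 bytes > B = 3, so hash it first: H(key) = c3 3b, then zero-pad to 3 bytes: K' = c3 3b 00.
K' ⊕ ipad = f5 0d 36; K' ⊕ opad = 9f 67 5c.
Inner hash: even-index sum = 356 mod 256 = 100; odd-index sum = 293 mod 256 = 37 → 64 25.
Outer hash (recomputed tag): even-index sum = 288 mod 256 = 32; odd-index sum = 203 mod 256 = 203 → 20 cb.
Recomputed tag = 20cb; claimed = 20ff → mismatch.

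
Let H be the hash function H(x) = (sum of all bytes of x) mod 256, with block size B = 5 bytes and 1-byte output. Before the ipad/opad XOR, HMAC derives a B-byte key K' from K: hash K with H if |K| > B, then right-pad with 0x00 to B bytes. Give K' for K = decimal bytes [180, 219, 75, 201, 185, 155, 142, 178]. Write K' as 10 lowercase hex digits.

|K| = 8 > B = 5, so first hash the key.
H(K): sum = 180+219+75+201+185+155+142+178 = 1335; mod 256 = 55 → 37.
Zero-pad H(K) = 37 to 5 bytes: K' = 37 00 00 00 00.

3700000000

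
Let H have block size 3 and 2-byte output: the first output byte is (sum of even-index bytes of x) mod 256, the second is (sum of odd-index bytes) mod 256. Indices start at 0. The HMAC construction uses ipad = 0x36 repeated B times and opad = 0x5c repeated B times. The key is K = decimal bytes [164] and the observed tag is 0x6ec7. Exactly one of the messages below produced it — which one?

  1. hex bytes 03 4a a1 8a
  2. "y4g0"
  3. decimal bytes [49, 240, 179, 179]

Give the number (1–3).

3

Key decimal bytes [164] = a4 is 1 byte ≤ B = 3; zero-pad to 3 bytes: K' = a4 00 00.
K' ⊕ ipad = 92 36 36; K' ⊕ opad = f8 5c 5c.
m1: inner = H(92 36 36 03 4a a1 8a) = 9c da; tag = H(f8 5c 5c 9c da) = 2ef8
m2: inner = H(92 36 36 79 34 67 30) = 2c 16; tag = H(f8 5c 5c 2c 16) = 6a88
m3: inner = H(92 36 36 31 f0 b3 b3) = 6b 1a; tag = H(f8 5c 5c 6b 1a) = 6ec7 ← matches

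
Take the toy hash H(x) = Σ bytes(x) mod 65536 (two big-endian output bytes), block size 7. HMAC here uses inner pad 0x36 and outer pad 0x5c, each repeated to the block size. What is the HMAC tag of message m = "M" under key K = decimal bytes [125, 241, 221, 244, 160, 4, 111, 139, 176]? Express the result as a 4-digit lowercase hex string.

Key decimal bytes [125, 241, 221, 244, 160, 4, 111, 139, 176] = 7d f1 dd f4 a0 04 6f 8b b0 is 9 bytes > B = 7, so hash it first: H(key) = 05 8d, then zero-pad to 7 bytes: K' = 05 8d 00 00 00 00 00.
K' ⊕ ipad = 33 bb 36 36 36 36 36.  K' ⊕ opad = 59 d1 5c 5c 5c 5c 5c.
Inner input = (K'⊕ipad) ∥ m = 33 bb 36 36 36 36 36 ∥ 4d.
Inner hash: sum = 51+187+54+54+54+54+54+77 = 585 → 02 49.
Outer input = (K'⊕opad) ∥ inner = 59 d1 5c 5c 5c 5c 5c ∥ 02 49.
Outer hash (tag): sum = 89+209+92+92+92+92+92+2+73 = 833 → 03 41.

0341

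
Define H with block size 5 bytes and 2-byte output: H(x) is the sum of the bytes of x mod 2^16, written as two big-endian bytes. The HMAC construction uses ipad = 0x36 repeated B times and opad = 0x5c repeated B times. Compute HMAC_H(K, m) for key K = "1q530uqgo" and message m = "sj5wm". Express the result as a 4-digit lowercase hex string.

Key "1q530uqgo" = 31 71 35 33 30 75 71 67 6f is 9 bytes > B = 5, so hash it first: H(key) = 02 f6, then zero-pad to 5 bytes: K' = 02 f6 00 00 00.
K' ⊕ ipad = 34 c0 36 36 36.  K' ⊕ opad = 5e aa 5c 5c 5c.
Inner input = (K'⊕ipad) ∥ m = 34 c0 36 36 36 ∥ 73 6a 35 77 6d.
Inner hash: sum = 52+192+54+54+54+115+106+53+119+109 = 908 → 03 8c.
Outer input = (K'⊕opad) ∥ inner = 5e aa 5c 5c 5c ∥ 03 8c.
Outer hash (tag): sum = 94+170+92+92+92+3+140 = 683 → 02 ab.

02ab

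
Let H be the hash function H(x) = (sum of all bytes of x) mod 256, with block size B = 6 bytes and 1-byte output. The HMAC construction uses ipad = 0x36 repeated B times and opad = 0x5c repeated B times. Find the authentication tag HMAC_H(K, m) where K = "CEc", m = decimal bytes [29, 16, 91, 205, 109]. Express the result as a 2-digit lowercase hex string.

Key "CEc" = 43 45 63 is 3 bytes ≤ B = 6; zero-pad to 6 bytes: K' = 43 45 63 00 00 00.
K' ⊕ ipad = 75 73 55 36 36 36.  K' ⊕ opad = 1f 19 3f 5c 5c 5c.
Inner input = (K'⊕ipad) ∥ m = 75 73 55 36 36 36 ∥ 1d 10 5b cd 6d.
Inner hash: sum = 117+115+85+54+54+54+29+16+91+205+109 = 929; mod 256 = 161 → a1.
Outer input = (K'⊕opad) ∥ inner = 1f 19 3f 5c 5c 5c ∥ a1.
Outer hash (tag): sum = 31+25+63+92+92+92+161 = 556; mod 256 = 44 → 2c.

2c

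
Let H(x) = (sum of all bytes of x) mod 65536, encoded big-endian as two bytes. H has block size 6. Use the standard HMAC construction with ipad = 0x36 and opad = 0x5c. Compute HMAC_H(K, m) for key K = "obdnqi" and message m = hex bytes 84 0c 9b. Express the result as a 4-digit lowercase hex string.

0168

Key "obdnqi" = 6f 62 64 6e 71 69 is exactly B = 6 bytes: K' = 6f 62 64 6e 71 69.
K' ⊕ ipad = 59 54 52 58 47 5f.  K' ⊕ opad = 33 3e 38 32 2d 35.
Inner input = (K'⊕ipad) ∥ m = 59 54 52 58 47 5f ∥ 84 0c 9b.
Inner hash: sum = 89+84+82+88+71+95+132+12+155 = 808 → 03 28.
Outer input = (K'⊕opad) ∥ inner = 33 3e 38 32 2d 35 ∥ 03 28.
Outer hash (tag): sum = 51+62+56+50+45+53+3+40 = 360 → 01 68.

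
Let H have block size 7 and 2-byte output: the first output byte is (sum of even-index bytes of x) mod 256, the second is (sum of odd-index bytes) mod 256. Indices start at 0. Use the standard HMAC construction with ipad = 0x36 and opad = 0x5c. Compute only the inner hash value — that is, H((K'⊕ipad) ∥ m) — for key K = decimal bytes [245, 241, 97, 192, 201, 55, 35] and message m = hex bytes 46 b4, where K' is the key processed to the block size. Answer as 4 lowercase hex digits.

Key decimal bytes [245, 241, 97, 192, 201, 55, 35] = f5 f1 61 c0 c9 37 23 is exactly B = 7 bytes: K' = f5 f1 61 c0 c9 37 23.
K' ⊕ ipad = c3 c7 57 f6 ff 01 15.
Inner input = c3 c7 57 f6 ff 01 15 ∥ 46 b4.
Inner hash: even-index sum = 738 mod 256 = 226; odd-index sum = 516 mod 256 = 4 → e2 04.

e204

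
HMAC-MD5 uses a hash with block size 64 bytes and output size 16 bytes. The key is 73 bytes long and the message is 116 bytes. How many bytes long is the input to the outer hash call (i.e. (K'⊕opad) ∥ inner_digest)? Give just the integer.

80

Key is 73 > 64 bytes, so it is hashed to 16 bytes then zero-padded to 64: |K'| = 64.
Outer input = (K'⊕opad) ∥ H(inner) → 64 + 16 = 80 bytes.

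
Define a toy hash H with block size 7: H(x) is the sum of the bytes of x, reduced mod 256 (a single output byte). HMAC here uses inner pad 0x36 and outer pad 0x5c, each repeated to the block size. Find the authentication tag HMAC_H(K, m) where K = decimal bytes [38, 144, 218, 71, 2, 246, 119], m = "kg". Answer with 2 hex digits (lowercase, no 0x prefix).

Key decimal bytes [38, 144, 218, 71, 2, 246, 119] = 26 90 da 47 02 f6 77 is exactly B = 7 bytes: K' = 26 90 da 47 02 f6 77.
K' ⊕ ipad = 10 a6 ec 71 34 c0 41.  K' ⊕ opad = 7a cc 86 1b 5e aa 2b.
Inner input = (K'⊕ipad) ∥ m = 10 a6 ec 71 34 c0 41 ∥ 6b 67.
Inner hash: sum = 16+166+236+113+52+192+65+107+103 = 1050; mod 256 = 26 → 1a.
Outer input = (K'⊕opad) ∥ inner = 7a cc 86 1b 5e aa 2b ∥ 1a.
Outer hash (tag): sum = 122+204+134+27+94+170+43+26 = 820; mod 256 = 52 → 34.

34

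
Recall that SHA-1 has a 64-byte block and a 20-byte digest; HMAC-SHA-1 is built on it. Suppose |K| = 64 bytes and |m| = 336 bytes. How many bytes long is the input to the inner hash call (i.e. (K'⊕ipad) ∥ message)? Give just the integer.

Key is 64 ≤ 64 bytes, zero-padded: |K'| = 64.
Inner input = (K'⊕ipad) ∥ m → 64 + 336 = 400 bytes.

400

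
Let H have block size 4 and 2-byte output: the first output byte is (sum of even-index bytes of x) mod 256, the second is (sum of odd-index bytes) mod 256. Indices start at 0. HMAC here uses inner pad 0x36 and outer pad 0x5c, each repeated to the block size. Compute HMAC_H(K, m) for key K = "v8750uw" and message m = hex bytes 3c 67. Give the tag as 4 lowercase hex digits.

388b

Key "v8750uw" = 76 38 37 35 30 75 77 is 7 bytes > B = 4, so hash it first: H(key) = 54 e2, then zero-pad to 4 bytes: K' = 54 e2 00 00.
K' ⊕ ipad = 62 d4 36 36.  K' ⊕ opad = 08 be 5c 5c.
Inner input = (K'⊕ipad) ∥ m = 62 d4 36 36 ∥ 3c 67.
Inner hash: even-index sum = 212 mod 256 = 212; odd-index sum = 369 mod 256 = 113 → d4 71.
Outer input = (K'⊕opad) ∥ inner = 08 be 5c 5c ∥ d4 71.
Outer hash (tag): even-index sum = 312 mod 256 = 56; odd-index sum = 395 mod 256 = 139 → 38 8b.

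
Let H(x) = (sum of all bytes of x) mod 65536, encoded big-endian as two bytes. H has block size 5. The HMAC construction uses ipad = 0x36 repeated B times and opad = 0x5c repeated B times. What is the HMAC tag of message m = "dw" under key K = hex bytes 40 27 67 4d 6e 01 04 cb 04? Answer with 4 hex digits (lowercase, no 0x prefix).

Key hex bytes 40 27 67 4d 6e 01 04 cb 04 is 9 bytes > B = 5, so hash it first: H(key) = 02 5d, then zero-pad to 5 bytes: K' = 02 5d 00 00 00.
K' ⊕ ipad = 34 6b 36 36 36.  K' ⊕ opad = 5e 01 5c 5c 5c.
Inner input = (K'⊕ipad) ∥ m = 34 6b 36 36 36 ∥ 64 77.
Inner hash: sum = 52+107+54+54+54+100+119 = 540 → 02 1c.
Outer input = (K'⊕opad) ∥ inner = 5e 01 5c 5c 5c ∥ 02 1c.
Outer hash (tag): sum = 94+1+92+92+92+2+28 = 401 → 01 91.

0191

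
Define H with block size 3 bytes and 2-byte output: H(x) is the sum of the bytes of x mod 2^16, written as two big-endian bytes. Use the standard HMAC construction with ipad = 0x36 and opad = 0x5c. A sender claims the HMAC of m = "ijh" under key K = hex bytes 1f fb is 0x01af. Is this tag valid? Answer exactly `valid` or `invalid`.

Key hex bytes 1f fb is 2 bytes ≤ B = 3; zero-pad to 3 bytes: K' = 1f fb 00.
K' ⊕ ipad = 29 cd 36; K' ⊕ opad = 43 a7 5c.
Inner hash: sum = 41+205+54+105+106+104 = 615 → 02 67.
Outer hash (recomputed tag): sum = 67+167+92+2+103 = 431 → 01 af.
Recomputed tag = 01af; claimed = 01af → match.

valid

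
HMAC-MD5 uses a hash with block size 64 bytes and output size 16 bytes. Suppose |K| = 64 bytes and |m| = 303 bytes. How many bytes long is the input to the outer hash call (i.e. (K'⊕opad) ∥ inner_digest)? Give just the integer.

Key is 64 ≤ 64 bytes, zero-padded: |K'| = 64.
Outer input = (K'⊕opad) ∥ H(inner) → 64 + 16 = 80 bytes.

80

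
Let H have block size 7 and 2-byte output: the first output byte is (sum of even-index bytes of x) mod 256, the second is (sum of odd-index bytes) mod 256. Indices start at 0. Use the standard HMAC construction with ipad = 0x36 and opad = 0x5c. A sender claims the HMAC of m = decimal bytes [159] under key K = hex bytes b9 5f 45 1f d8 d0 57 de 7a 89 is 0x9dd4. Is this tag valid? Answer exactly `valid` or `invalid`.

valid

Key hex bytes b9 5f 45 1f d8 d0 57 de 7a 89 is 10 bytes > B = 7, so hash it first: H(key) = a7 b5, then zero-pad to 7 bytes: K' = a7 b5 00 00 00 00 00.
K' ⊕ ipad = 91 83 36 36 36 36 36; K' ⊕ opad = fb e9 5c 5c 5c 5c 5c.
Inner hash: even-index sum = 307 mod 256 = 51; odd-index sum = 398 mod 256 = 142 → 33 8e.
Outer hash (recomputed tag): even-index sum = 669 mod 256 = 157; odd-index sum = 468 mod 256 = 212 → 9d d4.
Recomputed tag = 9dd4; claimed = 9dd4 → match.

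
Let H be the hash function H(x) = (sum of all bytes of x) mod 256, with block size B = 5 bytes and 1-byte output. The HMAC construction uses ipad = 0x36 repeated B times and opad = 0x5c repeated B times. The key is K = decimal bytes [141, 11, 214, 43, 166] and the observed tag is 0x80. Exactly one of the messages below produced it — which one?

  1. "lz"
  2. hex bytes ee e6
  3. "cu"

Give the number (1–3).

Key decimal bytes [141, 11, 214, 43, 166] = 8d 0b d6 2b a6 is exactly B = 5 bytes: K' = 8d 0b d6 2b a6.
K' ⊕ ipad = bb 3d e0 1d 90; K' ⊕ opad = d1 57 8a 77 fa.
m1: inner = H(bb 3d e0 1d 90 6c 7a) = 6b; tag = H(d1 57 8a 77 fa 6b) = 8e
m2: inner = H(bb 3d e0 1d 90 ee e6) = 59; tag = H(d1 57 8a 77 fa 59) = 7c
m3: inner = H(bb 3d e0 1d 90 63 75) = 5d; tag = H(d1 57 8a 77 fa 5d) = 80 ← matches

3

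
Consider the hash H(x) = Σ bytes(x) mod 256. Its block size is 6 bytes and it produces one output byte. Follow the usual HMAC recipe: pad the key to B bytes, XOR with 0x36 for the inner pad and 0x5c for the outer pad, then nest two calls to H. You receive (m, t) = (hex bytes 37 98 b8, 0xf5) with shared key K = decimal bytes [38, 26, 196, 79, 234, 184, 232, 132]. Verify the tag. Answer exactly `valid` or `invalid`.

valid

Key decimal bytes [38, 26, 196, 79, 234, 184, 232, 132] = 26 1a c4 4f ea b8 e8 84 is 8 bytes > B = 6, so hash it first: H(key) = 61, then zero-pad to 6 bytes: K' = 61 00 00 00 00 00.
K' ⊕ ipad = 57 36 36 36 36 36; K' ⊕ opad = 3d 5c 5c 5c 5c 5c.
Inner hash: sum = 87+54+54+54+54+54+55+152+184 = 748; mod 256 = 236 → ec.
Outer hash (recomputed tag): sum = 61+92+92+92+92+92+236 = 757; mod 256 = 245 → f5.
Recomputed tag = f5; claimed = f5 → match.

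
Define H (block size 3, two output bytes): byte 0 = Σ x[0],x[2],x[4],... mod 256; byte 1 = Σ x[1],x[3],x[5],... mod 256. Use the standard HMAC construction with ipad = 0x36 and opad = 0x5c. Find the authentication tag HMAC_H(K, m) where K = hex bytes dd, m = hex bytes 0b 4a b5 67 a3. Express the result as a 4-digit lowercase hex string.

Key hex bytes dd is 1 byte ≤ B = 3; zero-pad to 3 bytes: K' = dd 00 00.
K' ⊕ ipad = eb 36 36.  K' ⊕ opad = 81 5c 5c.
Inner input = (K'⊕ipad) ∥ m = eb 36 36 ∥ 0b 4a b5 67 a3.
Inner hash: even-index sum = 466 mod 256 = 210; odd-index sum = 409 mod 256 = 153 → d2 99.
Outer input = (K'⊕opad) ∥ inner = 81 5c 5c ∥ d2 99.
Outer hash (tag): even-index sum = 374 mod 256 = 118; odd-index sum = 302 mod 256 = 46 → 76 2e.

762e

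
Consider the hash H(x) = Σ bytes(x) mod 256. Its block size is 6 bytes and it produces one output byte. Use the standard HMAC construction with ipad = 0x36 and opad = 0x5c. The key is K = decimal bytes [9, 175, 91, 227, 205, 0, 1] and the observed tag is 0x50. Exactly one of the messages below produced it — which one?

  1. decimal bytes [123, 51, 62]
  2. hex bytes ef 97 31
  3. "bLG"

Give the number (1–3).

Key decimal bytes [9, 175, 91, 227, 205, 0, 1] = 09 af 5b e3 cd 00 01 is 7 bytes > B = 6, so hash it first: H(key) = c4, then zero-pad to 6 bytes: K' = c4 00 00 00 00 00.
K' ⊕ ipad = f2 36 36 36 36 36; K' ⊕ opad = 98 5c 5c 5c 5c 5c.
m1: inner = H(f2 36 36 36 36 36 7b 33 3e) = ec; tag = H(98 5c 5c 5c 5c 5c ec) = 50 ← matches
m2: inner = H(f2 36 36 36 36 36 ef 97 31) = b7; tag = H(98 5c 5c 5c 5c 5c b7) = 1b
m3: inner = H(f2 36 36 36 36 36 62 4c 47) = f5; tag = H(98 5c 5c 5c 5c 5c f5) = 59

1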